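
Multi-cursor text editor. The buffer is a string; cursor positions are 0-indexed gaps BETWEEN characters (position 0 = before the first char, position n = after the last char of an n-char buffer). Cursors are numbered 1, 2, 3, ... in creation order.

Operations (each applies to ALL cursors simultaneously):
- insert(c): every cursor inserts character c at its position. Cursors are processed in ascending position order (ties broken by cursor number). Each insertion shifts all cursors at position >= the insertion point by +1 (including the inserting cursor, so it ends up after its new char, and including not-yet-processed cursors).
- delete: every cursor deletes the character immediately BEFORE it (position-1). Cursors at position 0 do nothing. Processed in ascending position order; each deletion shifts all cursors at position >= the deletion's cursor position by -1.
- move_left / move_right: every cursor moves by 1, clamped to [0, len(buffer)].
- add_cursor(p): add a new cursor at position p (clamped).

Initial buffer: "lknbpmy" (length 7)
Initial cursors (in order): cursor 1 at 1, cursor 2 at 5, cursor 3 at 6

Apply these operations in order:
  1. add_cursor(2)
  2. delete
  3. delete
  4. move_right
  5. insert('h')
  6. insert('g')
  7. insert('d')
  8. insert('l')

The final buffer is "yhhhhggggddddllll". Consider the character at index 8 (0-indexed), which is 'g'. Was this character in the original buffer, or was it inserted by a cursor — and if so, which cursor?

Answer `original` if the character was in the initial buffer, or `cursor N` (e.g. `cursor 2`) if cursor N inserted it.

Answer: cursor 4

Derivation:
After op 1 (add_cursor(2)): buffer="lknbpmy" (len 7), cursors c1@1 c4@2 c2@5 c3@6, authorship .......
After op 2 (delete): buffer="nby" (len 3), cursors c1@0 c4@0 c2@2 c3@2, authorship ...
After op 3 (delete): buffer="y" (len 1), cursors c1@0 c2@0 c3@0 c4@0, authorship .
After op 4 (move_right): buffer="y" (len 1), cursors c1@1 c2@1 c3@1 c4@1, authorship .
After op 5 (insert('h')): buffer="yhhhh" (len 5), cursors c1@5 c2@5 c3@5 c4@5, authorship .1234
After op 6 (insert('g')): buffer="yhhhhgggg" (len 9), cursors c1@9 c2@9 c3@9 c4@9, authorship .12341234
After op 7 (insert('d')): buffer="yhhhhggggdddd" (len 13), cursors c1@13 c2@13 c3@13 c4@13, authorship .123412341234
After op 8 (insert('l')): buffer="yhhhhggggddddllll" (len 17), cursors c1@17 c2@17 c3@17 c4@17, authorship .1234123412341234
Authorship (.=original, N=cursor N): . 1 2 3 4 1 2 3 4 1 2 3 4 1 2 3 4
Index 8: author = 4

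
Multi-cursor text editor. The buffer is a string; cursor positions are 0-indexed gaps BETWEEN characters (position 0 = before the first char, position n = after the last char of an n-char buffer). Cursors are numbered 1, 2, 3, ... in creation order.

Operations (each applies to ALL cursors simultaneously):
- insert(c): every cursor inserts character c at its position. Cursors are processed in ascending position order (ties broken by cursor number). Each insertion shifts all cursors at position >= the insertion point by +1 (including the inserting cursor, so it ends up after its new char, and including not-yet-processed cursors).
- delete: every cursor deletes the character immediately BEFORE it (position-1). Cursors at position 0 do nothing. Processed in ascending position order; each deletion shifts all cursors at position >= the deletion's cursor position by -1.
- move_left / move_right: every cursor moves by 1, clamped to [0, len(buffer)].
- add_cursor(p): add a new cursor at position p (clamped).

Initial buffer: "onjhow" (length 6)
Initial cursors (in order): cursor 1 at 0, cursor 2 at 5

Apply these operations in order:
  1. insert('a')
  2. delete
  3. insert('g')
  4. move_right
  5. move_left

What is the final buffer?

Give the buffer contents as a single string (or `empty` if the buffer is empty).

Answer: gonjhogw

Derivation:
After op 1 (insert('a')): buffer="aonjhoaw" (len 8), cursors c1@1 c2@7, authorship 1.....2.
After op 2 (delete): buffer="onjhow" (len 6), cursors c1@0 c2@5, authorship ......
After op 3 (insert('g')): buffer="gonjhogw" (len 8), cursors c1@1 c2@7, authorship 1.....2.
After op 4 (move_right): buffer="gonjhogw" (len 8), cursors c1@2 c2@8, authorship 1.....2.
After op 5 (move_left): buffer="gonjhogw" (len 8), cursors c1@1 c2@7, authorship 1.....2.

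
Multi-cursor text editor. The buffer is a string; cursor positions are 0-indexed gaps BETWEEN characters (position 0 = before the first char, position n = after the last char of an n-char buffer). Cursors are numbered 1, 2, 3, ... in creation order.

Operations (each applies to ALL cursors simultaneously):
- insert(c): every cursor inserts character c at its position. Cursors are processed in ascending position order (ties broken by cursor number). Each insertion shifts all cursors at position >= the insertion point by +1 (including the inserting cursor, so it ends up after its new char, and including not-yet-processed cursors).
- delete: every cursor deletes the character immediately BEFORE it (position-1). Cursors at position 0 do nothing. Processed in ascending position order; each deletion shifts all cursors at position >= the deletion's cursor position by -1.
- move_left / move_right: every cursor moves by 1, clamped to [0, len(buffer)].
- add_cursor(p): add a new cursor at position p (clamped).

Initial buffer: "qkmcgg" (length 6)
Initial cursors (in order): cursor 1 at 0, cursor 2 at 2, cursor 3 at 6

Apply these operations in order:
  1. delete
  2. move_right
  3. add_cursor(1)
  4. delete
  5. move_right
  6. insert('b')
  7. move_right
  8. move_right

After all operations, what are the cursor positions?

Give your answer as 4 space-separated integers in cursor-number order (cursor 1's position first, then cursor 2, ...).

Answer: 5 5 5 5

Derivation:
After op 1 (delete): buffer="qmcg" (len 4), cursors c1@0 c2@1 c3@4, authorship ....
After op 2 (move_right): buffer="qmcg" (len 4), cursors c1@1 c2@2 c3@4, authorship ....
After op 3 (add_cursor(1)): buffer="qmcg" (len 4), cursors c1@1 c4@1 c2@2 c3@4, authorship ....
After op 4 (delete): buffer="c" (len 1), cursors c1@0 c2@0 c4@0 c3@1, authorship .
After op 5 (move_right): buffer="c" (len 1), cursors c1@1 c2@1 c3@1 c4@1, authorship .
After op 6 (insert('b')): buffer="cbbbb" (len 5), cursors c1@5 c2@5 c3@5 c4@5, authorship .1234
After op 7 (move_right): buffer="cbbbb" (len 5), cursors c1@5 c2@5 c3@5 c4@5, authorship .1234
After op 8 (move_right): buffer="cbbbb" (len 5), cursors c1@5 c2@5 c3@5 c4@5, authorship .1234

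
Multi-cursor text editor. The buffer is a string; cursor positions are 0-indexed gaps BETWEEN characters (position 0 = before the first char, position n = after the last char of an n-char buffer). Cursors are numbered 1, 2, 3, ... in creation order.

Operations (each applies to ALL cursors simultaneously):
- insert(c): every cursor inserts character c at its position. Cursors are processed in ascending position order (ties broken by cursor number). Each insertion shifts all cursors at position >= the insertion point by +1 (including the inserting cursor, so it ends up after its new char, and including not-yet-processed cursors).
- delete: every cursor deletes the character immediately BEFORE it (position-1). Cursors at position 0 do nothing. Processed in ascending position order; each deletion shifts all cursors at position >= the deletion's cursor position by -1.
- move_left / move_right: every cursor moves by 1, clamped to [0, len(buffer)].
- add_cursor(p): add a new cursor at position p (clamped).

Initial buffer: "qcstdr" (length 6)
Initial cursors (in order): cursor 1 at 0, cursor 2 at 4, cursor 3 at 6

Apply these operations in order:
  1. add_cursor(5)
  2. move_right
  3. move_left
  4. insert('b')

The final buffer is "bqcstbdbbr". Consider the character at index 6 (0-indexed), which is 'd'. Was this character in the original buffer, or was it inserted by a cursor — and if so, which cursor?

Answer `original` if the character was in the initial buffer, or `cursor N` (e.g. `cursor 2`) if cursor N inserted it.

After op 1 (add_cursor(5)): buffer="qcstdr" (len 6), cursors c1@0 c2@4 c4@5 c3@6, authorship ......
After op 2 (move_right): buffer="qcstdr" (len 6), cursors c1@1 c2@5 c3@6 c4@6, authorship ......
After op 3 (move_left): buffer="qcstdr" (len 6), cursors c1@0 c2@4 c3@5 c4@5, authorship ......
After op 4 (insert('b')): buffer="bqcstbdbbr" (len 10), cursors c1@1 c2@6 c3@9 c4@9, authorship 1....2.34.
Authorship (.=original, N=cursor N): 1 . . . . 2 . 3 4 .
Index 6: author = original

Answer: original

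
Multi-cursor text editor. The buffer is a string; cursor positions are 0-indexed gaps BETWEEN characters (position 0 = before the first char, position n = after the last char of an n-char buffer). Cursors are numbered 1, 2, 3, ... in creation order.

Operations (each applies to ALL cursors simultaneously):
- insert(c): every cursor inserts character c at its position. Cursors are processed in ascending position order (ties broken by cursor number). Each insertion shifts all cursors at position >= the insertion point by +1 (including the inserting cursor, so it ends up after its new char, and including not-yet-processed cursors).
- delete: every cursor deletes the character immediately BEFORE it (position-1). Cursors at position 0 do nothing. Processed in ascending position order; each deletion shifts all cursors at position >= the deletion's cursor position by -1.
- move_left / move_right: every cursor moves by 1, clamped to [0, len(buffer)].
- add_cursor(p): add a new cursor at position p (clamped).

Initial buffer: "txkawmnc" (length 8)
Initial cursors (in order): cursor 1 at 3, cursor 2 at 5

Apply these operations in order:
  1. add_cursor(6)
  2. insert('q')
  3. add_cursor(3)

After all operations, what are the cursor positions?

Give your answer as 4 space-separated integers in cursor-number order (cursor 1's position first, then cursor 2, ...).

After op 1 (add_cursor(6)): buffer="txkawmnc" (len 8), cursors c1@3 c2@5 c3@6, authorship ........
After op 2 (insert('q')): buffer="txkqawqmqnc" (len 11), cursors c1@4 c2@7 c3@9, authorship ...1..2.3..
After op 3 (add_cursor(3)): buffer="txkqawqmqnc" (len 11), cursors c4@3 c1@4 c2@7 c3@9, authorship ...1..2.3..

Answer: 4 7 9 3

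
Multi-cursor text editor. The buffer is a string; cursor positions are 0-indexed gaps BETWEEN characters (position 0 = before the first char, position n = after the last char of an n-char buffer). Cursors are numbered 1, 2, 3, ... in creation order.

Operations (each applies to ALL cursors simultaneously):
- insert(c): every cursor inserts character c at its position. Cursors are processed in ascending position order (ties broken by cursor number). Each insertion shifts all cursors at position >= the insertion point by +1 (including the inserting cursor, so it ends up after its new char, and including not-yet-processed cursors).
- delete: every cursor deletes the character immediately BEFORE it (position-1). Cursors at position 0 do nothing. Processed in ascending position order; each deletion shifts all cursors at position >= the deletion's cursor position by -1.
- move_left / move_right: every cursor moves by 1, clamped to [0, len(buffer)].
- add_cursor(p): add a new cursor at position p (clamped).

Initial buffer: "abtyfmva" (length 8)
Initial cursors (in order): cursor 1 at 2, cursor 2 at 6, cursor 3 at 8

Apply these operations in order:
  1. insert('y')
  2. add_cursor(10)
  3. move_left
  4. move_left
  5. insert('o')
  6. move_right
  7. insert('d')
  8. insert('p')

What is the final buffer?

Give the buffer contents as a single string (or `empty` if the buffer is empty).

After op 1 (insert('y')): buffer="abytyfmyvay" (len 11), cursors c1@3 c2@8 c3@11, authorship ..1....2..3
After op 2 (add_cursor(10)): buffer="abytyfmyvay" (len 11), cursors c1@3 c2@8 c4@10 c3@11, authorship ..1....2..3
After op 3 (move_left): buffer="abytyfmyvay" (len 11), cursors c1@2 c2@7 c4@9 c3@10, authorship ..1....2..3
After op 4 (move_left): buffer="abytyfmyvay" (len 11), cursors c1@1 c2@6 c4@8 c3@9, authorship ..1....2..3
After op 5 (insert('o')): buffer="aobytyfomyovoay" (len 15), cursors c1@2 c2@8 c4@11 c3@13, authorship .1.1...2.24.3.3
After op 6 (move_right): buffer="aobytyfomyovoay" (len 15), cursors c1@3 c2@9 c4@12 c3@14, authorship .1.1...2.24.3.3
After op 7 (insert('d')): buffer="aobdytyfomdyovdoady" (len 19), cursors c1@4 c2@11 c4@15 c3@18, authorship .1.11...2.224.43.33
After op 8 (insert('p')): buffer="aobdpytyfomdpyovdpoadpy" (len 23), cursors c1@5 c2@13 c4@18 c3@22, authorship .1.111...2.2224.443.333

Answer: aobdpytyfomdpyovdpoadpy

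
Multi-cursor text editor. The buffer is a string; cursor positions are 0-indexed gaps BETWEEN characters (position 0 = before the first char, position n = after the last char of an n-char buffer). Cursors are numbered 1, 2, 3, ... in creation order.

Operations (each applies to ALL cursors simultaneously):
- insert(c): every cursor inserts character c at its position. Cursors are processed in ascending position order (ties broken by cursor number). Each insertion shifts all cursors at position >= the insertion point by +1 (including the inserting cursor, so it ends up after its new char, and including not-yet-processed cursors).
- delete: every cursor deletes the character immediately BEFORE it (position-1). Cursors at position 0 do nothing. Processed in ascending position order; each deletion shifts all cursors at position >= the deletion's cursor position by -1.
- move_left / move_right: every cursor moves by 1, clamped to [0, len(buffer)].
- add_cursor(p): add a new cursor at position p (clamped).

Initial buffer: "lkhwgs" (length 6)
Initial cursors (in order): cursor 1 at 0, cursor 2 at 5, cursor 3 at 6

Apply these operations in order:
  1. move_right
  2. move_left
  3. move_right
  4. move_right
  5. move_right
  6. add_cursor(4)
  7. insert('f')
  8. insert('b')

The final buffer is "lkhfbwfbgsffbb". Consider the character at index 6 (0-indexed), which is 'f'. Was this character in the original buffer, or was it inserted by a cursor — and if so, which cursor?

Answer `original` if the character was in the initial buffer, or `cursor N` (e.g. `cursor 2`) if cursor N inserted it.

Answer: cursor 4

Derivation:
After op 1 (move_right): buffer="lkhwgs" (len 6), cursors c1@1 c2@6 c3@6, authorship ......
After op 2 (move_left): buffer="lkhwgs" (len 6), cursors c1@0 c2@5 c3@5, authorship ......
After op 3 (move_right): buffer="lkhwgs" (len 6), cursors c1@1 c2@6 c3@6, authorship ......
After op 4 (move_right): buffer="lkhwgs" (len 6), cursors c1@2 c2@6 c3@6, authorship ......
After op 5 (move_right): buffer="lkhwgs" (len 6), cursors c1@3 c2@6 c3@6, authorship ......
After op 6 (add_cursor(4)): buffer="lkhwgs" (len 6), cursors c1@3 c4@4 c2@6 c3@6, authorship ......
After op 7 (insert('f')): buffer="lkhfwfgsff" (len 10), cursors c1@4 c4@6 c2@10 c3@10, authorship ...1.4..23
After op 8 (insert('b')): buffer="lkhfbwfbgsffbb" (len 14), cursors c1@5 c4@8 c2@14 c3@14, authorship ...11.44..2323
Authorship (.=original, N=cursor N): . . . 1 1 . 4 4 . . 2 3 2 3
Index 6: author = 4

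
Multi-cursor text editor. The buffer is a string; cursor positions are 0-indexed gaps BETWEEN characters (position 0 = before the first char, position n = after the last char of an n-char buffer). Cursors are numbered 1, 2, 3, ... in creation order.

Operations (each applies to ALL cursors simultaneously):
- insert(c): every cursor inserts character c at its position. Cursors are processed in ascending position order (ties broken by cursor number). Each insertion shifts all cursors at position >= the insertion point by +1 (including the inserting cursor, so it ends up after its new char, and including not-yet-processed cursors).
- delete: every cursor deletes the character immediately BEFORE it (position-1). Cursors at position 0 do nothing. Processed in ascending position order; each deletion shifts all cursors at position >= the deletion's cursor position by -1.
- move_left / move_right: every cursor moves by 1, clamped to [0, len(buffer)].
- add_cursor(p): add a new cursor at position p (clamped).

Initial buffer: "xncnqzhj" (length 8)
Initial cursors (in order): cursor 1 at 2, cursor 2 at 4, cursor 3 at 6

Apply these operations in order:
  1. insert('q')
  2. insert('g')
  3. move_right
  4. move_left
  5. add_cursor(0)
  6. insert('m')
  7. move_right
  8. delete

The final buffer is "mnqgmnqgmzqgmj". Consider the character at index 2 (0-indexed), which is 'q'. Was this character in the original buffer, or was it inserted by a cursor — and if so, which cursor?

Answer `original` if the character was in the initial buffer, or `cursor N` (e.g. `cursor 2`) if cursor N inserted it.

Answer: cursor 1

Derivation:
After op 1 (insert('q')): buffer="xnqcnqqzqhj" (len 11), cursors c1@3 c2@6 c3@9, authorship ..1..2..3..
After op 2 (insert('g')): buffer="xnqgcnqgqzqghj" (len 14), cursors c1@4 c2@8 c3@12, authorship ..11..22..33..
After op 3 (move_right): buffer="xnqgcnqgqzqghj" (len 14), cursors c1@5 c2@9 c3@13, authorship ..11..22..33..
After op 4 (move_left): buffer="xnqgcnqgqzqghj" (len 14), cursors c1@4 c2@8 c3@12, authorship ..11..22..33..
After op 5 (add_cursor(0)): buffer="xnqgcnqgqzqghj" (len 14), cursors c4@0 c1@4 c2@8 c3@12, authorship ..11..22..33..
After op 6 (insert('m')): buffer="mxnqgmcnqgmqzqgmhj" (len 18), cursors c4@1 c1@6 c2@11 c3@16, authorship 4..111..222..333..
After op 7 (move_right): buffer="mxnqgmcnqgmqzqgmhj" (len 18), cursors c4@2 c1@7 c2@12 c3@17, authorship 4..111..222..333..
After op 8 (delete): buffer="mnqgmnqgmzqgmj" (len 14), cursors c4@1 c1@5 c2@9 c3@13, authorship 4.111.222.333.
Authorship (.=original, N=cursor N): 4 . 1 1 1 . 2 2 2 . 3 3 3 .
Index 2: author = 1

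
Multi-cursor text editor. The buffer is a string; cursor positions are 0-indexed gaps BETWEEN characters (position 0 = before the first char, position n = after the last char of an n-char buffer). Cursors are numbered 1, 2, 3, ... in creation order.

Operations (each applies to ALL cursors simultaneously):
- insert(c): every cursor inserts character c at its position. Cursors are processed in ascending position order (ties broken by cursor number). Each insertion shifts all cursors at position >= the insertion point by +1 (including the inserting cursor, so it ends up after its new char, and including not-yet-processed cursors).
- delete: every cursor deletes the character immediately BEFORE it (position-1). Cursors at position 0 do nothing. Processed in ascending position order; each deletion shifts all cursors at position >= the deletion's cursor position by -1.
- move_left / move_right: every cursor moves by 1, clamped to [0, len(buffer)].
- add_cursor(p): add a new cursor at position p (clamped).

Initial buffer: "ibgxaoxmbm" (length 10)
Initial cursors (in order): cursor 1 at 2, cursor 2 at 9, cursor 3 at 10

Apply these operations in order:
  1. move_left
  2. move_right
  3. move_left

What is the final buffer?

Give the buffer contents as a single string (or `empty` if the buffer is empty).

After op 1 (move_left): buffer="ibgxaoxmbm" (len 10), cursors c1@1 c2@8 c3@9, authorship ..........
After op 2 (move_right): buffer="ibgxaoxmbm" (len 10), cursors c1@2 c2@9 c3@10, authorship ..........
After op 3 (move_left): buffer="ibgxaoxmbm" (len 10), cursors c1@1 c2@8 c3@9, authorship ..........

Answer: ibgxaoxmbm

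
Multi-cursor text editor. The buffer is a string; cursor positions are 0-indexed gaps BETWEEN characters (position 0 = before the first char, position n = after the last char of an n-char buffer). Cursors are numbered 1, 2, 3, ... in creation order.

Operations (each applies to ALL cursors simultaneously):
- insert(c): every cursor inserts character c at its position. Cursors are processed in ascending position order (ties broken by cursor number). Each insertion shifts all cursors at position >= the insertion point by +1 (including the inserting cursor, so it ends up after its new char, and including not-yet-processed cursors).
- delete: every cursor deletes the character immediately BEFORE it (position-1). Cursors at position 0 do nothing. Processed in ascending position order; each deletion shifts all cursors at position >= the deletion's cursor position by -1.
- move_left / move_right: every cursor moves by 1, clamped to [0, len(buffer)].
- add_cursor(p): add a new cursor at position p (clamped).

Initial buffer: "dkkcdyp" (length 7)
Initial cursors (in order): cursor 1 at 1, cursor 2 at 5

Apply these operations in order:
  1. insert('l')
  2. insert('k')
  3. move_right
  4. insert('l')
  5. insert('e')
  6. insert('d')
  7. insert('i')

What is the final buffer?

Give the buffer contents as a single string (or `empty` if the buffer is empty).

Answer: dlkkledikcdlkyledip

Derivation:
After op 1 (insert('l')): buffer="dlkkcdlyp" (len 9), cursors c1@2 c2@7, authorship .1....2..
After op 2 (insert('k')): buffer="dlkkkcdlkyp" (len 11), cursors c1@3 c2@9, authorship .11....22..
After op 3 (move_right): buffer="dlkkkcdlkyp" (len 11), cursors c1@4 c2@10, authorship .11....22..
After op 4 (insert('l')): buffer="dlkklkcdlkylp" (len 13), cursors c1@5 c2@12, authorship .11.1...22.2.
After op 5 (insert('e')): buffer="dlkklekcdlkylep" (len 15), cursors c1@6 c2@14, authorship .11.11...22.22.
After op 6 (insert('d')): buffer="dlkkledkcdlkyledp" (len 17), cursors c1@7 c2@16, authorship .11.111...22.222.
After op 7 (insert('i')): buffer="dlkkledikcdlkyledip" (len 19), cursors c1@8 c2@18, authorship .11.1111...22.2222.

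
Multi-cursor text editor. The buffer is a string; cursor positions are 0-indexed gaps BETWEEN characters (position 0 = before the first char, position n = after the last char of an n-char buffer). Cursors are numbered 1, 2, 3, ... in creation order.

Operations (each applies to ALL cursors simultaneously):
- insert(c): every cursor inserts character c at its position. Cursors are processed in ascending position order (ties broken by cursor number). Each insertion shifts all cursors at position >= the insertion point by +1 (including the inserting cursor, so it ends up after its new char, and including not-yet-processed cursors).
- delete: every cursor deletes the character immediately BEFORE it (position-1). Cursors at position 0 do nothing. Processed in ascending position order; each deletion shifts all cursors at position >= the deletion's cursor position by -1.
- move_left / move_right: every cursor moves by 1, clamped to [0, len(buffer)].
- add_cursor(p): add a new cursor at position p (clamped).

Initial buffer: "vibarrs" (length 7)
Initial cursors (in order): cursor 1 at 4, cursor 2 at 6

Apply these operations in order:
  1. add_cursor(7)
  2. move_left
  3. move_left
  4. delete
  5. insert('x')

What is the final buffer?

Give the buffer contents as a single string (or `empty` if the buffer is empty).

Answer: vxbxxrs

Derivation:
After op 1 (add_cursor(7)): buffer="vibarrs" (len 7), cursors c1@4 c2@6 c3@7, authorship .......
After op 2 (move_left): buffer="vibarrs" (len 7), cursors c1@3 c2@5 c3@6, authorship .......
After op 3 (move_left): buffer="vibarrs" (len 7), cursors c1@2 c2@4 c3@5, authorship .......
After op 4 (delete): buffer="vbrs" (len 4), cursors c1@1 c2@2 c3@2, authorship ....
After op 5 (insert('x')): buffer="vxbxxrs" (len 7), cursors c1@2 c2@5 c3@5, authorship .1.23..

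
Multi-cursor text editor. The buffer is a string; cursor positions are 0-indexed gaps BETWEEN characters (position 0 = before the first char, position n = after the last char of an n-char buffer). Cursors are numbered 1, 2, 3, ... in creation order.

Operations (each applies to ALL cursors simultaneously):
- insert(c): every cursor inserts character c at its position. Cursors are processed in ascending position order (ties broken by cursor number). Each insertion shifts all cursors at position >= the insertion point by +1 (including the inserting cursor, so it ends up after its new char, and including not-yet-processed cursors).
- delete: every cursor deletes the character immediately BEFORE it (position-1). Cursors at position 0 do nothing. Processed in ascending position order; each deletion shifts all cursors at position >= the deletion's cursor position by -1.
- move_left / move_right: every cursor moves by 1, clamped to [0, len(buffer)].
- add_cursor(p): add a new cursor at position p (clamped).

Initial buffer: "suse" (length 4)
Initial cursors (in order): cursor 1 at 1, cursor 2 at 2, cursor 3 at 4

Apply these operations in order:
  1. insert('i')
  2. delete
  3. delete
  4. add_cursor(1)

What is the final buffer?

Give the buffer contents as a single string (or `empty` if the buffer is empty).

Answer: s

Derivation:
After op 1 (insert('i')): buffer="siuisei" (len 7), cursors c1@2 c2@4 c3@7, authorship .1.2..3
After op 2 (delete): buffer="suse" (len 4), cursors c1@1 c2@2 c3@4, authorship ....
After op 3 (delete): buffer="s" (len 1), cursors c1@0 c2@0 c3@1, authorship .
After op 4 (add_cursor(1)): buffer="s" (len 1), cursors c1@0 c2@0 c3@1 c4@1, authorship .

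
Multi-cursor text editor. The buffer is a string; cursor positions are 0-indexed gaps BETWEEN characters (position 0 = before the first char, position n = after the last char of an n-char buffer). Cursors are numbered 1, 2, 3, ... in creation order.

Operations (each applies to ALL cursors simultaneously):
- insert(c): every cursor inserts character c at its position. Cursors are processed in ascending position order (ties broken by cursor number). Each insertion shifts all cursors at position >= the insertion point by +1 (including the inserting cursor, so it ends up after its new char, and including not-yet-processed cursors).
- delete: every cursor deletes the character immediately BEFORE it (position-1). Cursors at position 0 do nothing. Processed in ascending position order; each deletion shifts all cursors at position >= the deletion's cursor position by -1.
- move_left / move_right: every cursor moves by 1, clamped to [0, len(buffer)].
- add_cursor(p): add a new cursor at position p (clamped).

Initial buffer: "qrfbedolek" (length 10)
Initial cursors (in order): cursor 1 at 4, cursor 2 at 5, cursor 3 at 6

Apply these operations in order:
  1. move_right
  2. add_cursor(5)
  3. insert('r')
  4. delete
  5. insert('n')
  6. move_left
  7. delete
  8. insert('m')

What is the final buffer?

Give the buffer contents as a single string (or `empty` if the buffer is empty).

Answer: qrfbmmnmnmnlek

Derivation:
After op 1 (move_right): buffer="qrfbedolek" (len 10), cursors c1@5 c2@6 c3@7, authorship ..........
After op 2 (add_cursor(5)): buffer="qrfbedolek" (len 10), cursors c1@5 c4@5 c2@6 c3@7, authorship ..........
After op 3 (insert('r')): buffer="qrfberrdrorlek" (len 14), cursors c1@7 c4@7 c2@9 c3@11, authorship .....14.2.3...
After op 4 (delete): buffer="qrfbedolek" (len 10), cursors c1@5 c4@5 c2@6 c3@7, authorship ..........
After op 5 (insert('n')): buffer="qrfbenndnonlek" (len 14), cursors c1@7 c4@7 c2@9 c3@11, authorship .....14.2.3...
After op 6 (move_left): buffer="qrfbenndnonlek" (len 14), cursors c1@6 c4@6 c2@8 c3@10, authorship .....14.2.3...
After op 7 (delete): buffer="qrfbnnnlek" (len 10), cursors c1@4 c4@4 c2@5 c3@6, authorship ....423...
After op 8 (insert('m')): buffer="qrfbmmnmnmnlek" (len 14), cursors c1@6 c4@6 c2@8 c3@10, authorship ....1442233...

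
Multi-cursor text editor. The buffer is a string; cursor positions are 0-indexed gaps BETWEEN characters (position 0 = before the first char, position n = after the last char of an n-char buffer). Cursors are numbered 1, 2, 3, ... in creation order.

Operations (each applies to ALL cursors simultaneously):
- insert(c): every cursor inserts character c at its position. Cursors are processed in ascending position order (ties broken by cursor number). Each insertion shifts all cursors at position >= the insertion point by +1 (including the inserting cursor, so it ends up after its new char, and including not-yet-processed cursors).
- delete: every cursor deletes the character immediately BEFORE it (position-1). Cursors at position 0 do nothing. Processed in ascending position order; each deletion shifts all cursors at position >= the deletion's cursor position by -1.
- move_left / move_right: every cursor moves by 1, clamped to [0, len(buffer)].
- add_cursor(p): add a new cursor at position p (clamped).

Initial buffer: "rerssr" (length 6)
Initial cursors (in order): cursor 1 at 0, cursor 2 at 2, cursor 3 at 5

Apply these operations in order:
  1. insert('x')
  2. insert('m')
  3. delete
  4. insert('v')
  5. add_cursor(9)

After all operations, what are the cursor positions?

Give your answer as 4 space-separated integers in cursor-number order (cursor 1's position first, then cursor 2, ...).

Answer: 2 6 11 9

Derivation:
After op 1 (insert('x')): buffer="xrexrssxr" (len 9), cursors c1@1 c2@4 c3@8, authorship 1..2...3.
After op 2 (insert('m')): buffer="xmrexmrssxmr" (len 12), cursors c1@2 c2@6 c3@11, authorship 11..22...33.
After op 3 (delete): buffer="xrexrssxr" (len 9), cursors c1@1 c2@4 c3@8, authorship 1..2...3.
After op 4 (insert('v')): buffer="xvrexvrssxvr" (len 12), cursors c1@2 c2@6 c3@11, authorship 11..22...33.
After op 5 (add_cursor(9)): buffer="xvrexvrssxvr" (len 12), cursors c1@2 c2@6 c4@9 c3@11, authorship 11..22...33.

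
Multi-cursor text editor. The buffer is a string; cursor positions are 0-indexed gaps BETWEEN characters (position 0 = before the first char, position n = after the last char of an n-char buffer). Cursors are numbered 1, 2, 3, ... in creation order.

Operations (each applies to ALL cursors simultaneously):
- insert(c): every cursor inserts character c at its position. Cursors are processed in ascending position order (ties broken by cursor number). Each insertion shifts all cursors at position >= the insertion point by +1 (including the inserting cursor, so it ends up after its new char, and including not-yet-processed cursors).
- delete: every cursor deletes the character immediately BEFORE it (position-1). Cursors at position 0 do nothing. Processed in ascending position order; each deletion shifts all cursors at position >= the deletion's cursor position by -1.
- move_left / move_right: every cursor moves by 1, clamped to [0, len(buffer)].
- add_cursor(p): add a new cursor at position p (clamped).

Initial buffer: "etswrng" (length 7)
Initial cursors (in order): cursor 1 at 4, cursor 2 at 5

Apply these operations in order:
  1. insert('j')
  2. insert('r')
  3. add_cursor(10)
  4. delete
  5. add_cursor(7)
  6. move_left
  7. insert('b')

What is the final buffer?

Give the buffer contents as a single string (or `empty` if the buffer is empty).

Answer: etswbjrbbbjg

Derivation:
After op 1 (insert('j')): buffer="etswjrjng" (len 9), cursors c1@5 c2@7, authorship ....1.2..
After op 2 (insert('r')): buffer="etswjrrjrng" (len 11), cursors c1@6 c2@9, authorship ....11.22..
After op 3 (add_cursor(10)): buffer="etswjrrjrng" (len 11), cursors c1@6 c2@9 c3@10, authorship ....11.22..
After op 4 (delete): buffer="etswjrjg" (len 8), cursors c1@5 c2@7 c3@7, authorship ....1.2.
After op 5 (add_cursor(7)): buffer="etswjrjg" (len 8), cursors c1@5 c2@7 c3@7 c4@7, authorship ....1.2.
After op 6 (move_left): buffer="etswjrjg" (len 8), cursors c1@4 c2@6 c3@6 c4@6, authorship ....1.2.
After op 7 (insert('b')): buffer="etswbjrbbbjg" (len 12), cursors c1@5 c2@10 c3@10 c4@10, authorship ....11.2342.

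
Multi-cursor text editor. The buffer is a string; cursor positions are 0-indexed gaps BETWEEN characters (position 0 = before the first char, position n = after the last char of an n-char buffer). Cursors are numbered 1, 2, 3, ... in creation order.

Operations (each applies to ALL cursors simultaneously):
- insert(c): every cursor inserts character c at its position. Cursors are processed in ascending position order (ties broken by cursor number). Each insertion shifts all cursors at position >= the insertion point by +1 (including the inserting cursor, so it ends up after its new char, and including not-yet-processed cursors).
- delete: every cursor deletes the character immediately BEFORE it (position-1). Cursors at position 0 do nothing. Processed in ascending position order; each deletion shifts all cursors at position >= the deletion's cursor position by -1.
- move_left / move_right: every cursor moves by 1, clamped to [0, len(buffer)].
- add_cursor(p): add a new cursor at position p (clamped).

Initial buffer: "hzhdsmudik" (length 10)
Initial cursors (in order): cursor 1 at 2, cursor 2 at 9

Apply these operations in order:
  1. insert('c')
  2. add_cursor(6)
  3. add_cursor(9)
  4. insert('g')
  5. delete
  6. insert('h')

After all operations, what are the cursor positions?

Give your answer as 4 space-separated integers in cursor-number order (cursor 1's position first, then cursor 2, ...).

After op 1 (insert('c')): buffer="hzchdsmudick" (len 12), cursors c1@3 c2@11, authorship ..1.......2.
After op 2 (add_cursor(6)): buffer="hzchdsmudick" (len 12), cursors c1@3 c3@6 c2@11, authorship ..1.......2.
After op 3 (add_cursor(9)): buffer="hzchdsmudick" (len 12), cursors c1@3 c3@6 c4@9 c2@11, authorship ..1.......2.
After op 4 (insert('g')): buffer="hzcghdsgmudgicgk" (len 16), cursors c1@4 c3@8 c4@12 c2@15, authorship ..11...3...4.22.
After op 5 (delete): buffer="hzchdsmudick" (len 12), cursors c1@3 c3@6 c4@9 c2@11, authorship ..1.......2.
After op 6 (insert('h')): buffer="hzchhdshmudhichk" (len 16), cursors c1@4 c3@8 c4@12 c2@15, authorship ..11...3...4.22.

Answer: 4 15 8 12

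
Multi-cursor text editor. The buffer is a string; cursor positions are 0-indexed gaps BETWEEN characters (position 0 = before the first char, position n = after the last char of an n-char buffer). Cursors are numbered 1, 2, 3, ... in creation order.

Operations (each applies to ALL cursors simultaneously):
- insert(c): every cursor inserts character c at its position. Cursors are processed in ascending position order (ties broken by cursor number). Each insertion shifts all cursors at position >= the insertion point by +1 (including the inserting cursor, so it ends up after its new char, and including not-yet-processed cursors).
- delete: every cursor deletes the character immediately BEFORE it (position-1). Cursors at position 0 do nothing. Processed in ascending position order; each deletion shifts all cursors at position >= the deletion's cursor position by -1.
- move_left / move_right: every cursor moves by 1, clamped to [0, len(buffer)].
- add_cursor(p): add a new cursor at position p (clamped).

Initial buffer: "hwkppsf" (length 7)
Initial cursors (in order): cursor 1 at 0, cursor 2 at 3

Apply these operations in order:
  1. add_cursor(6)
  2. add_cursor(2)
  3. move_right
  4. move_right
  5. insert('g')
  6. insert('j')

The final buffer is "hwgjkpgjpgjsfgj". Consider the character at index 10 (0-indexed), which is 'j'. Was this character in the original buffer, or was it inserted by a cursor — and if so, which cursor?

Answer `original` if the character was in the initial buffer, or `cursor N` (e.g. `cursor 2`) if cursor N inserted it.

After op 1 (add_cursor(6)): buffer="hwkppsf" (len 7), cursors c1@0 c2@3 c3@6, authorship .......
After op 2 (add_cursor(2)): buffer="hwkppsf" (len 7), cursors c1@0 c4@2 c2@3 c3@6, authorship .......
After op 3 (move_right): buffer="hwkppsf" (len 7), cursors c1@1 c4@3 c2@4 c3@7, authorship .......
After op 4 (move_right): buffer="hwkppsf" (len 7), cursors c1@2 c4@4 c2@5 c3@7, authorship .......
After op 5 (insert('g')): buffer="hwgkpgpgsfg" (len 11), cursors c1@3 c4@6 c2@8 c3@11, authorship ..1..4.2..3
After op 6 (insert('j')): buffer="hwgjkpgjpgjsfgj" (len 15), cursors c1@4 c4@8 c2@11 c3@15, authorship ..11..44.22..33
Authorship (.=original, N=cursor N): . . 1 1 . . 4 4 . 2 2 . . 3 3
Index 10: author = 2

Answer: cursor 2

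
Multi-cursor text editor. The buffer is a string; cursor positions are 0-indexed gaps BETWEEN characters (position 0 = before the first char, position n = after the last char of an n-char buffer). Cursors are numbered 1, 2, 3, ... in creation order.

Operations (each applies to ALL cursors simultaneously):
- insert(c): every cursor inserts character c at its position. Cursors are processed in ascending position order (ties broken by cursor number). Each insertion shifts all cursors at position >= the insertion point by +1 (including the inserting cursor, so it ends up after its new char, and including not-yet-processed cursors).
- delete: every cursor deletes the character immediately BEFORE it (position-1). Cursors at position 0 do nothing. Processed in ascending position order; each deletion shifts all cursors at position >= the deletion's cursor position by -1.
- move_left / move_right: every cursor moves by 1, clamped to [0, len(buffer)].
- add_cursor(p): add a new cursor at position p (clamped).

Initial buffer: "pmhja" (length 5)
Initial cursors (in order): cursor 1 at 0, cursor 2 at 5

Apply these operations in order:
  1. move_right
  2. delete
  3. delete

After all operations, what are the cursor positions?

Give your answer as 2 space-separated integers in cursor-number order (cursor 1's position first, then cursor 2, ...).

After op 1 (move_right): buffer="pmhja" (len 5), cursors c1@1 c2@5, authorship .....
After op 2 (delete): buffer="mhj" (len 3), cursors c1@0 c2@3, authorship ...
After op 3 (delete): buffer="mh" (len 2), cursors c1@0 c2@2, authorship ..

Answer: 0 2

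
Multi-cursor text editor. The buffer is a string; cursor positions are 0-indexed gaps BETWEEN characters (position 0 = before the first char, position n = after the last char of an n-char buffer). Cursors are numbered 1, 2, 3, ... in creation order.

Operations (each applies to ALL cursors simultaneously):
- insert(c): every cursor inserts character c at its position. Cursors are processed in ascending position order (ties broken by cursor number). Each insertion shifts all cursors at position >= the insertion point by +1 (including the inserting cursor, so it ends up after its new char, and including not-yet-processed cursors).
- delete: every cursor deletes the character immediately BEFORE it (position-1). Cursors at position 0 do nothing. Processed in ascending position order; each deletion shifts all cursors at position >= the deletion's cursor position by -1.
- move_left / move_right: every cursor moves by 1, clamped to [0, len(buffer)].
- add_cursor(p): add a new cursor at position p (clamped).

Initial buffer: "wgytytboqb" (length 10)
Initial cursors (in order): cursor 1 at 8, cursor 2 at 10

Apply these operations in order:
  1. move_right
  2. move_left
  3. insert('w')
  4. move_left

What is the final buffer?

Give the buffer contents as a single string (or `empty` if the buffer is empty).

After op 1 (move_right): buffer="wgytytboqb" (len 10), cursors c1@9 c2@10, authorship ..........
After op 2 (move_left): buffer="wgytytboqb" (len 10), cursors c1@8 c2@9, authorship ..........
After op 3 (insert('w')): buffer="wgytytbowqwb" (len 12), cursors c1@9 c2@11, authorship ........1.2.
After op 4 (move_left): buffer="wgytytbowqwb" (len 12), cursors c1@8 c2@10, authorship ........1.2.

Answer: wgytytbowqwb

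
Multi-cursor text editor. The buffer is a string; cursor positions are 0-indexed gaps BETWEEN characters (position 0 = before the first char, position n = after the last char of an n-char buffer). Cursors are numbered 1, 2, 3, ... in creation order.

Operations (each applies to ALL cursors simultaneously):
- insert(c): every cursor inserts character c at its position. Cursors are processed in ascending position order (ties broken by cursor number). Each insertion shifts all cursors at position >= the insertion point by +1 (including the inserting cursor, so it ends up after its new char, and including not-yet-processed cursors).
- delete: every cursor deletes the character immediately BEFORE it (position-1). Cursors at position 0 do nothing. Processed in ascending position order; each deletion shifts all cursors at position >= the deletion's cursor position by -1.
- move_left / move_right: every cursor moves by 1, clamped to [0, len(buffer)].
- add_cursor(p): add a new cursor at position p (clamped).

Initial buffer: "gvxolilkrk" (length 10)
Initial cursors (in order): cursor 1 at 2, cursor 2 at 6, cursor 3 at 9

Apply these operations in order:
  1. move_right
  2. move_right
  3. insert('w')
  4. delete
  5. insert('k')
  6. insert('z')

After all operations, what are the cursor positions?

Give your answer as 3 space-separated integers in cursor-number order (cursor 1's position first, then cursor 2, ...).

After op 1 (move_right): buffer="gvxolilkrk" (len 10), cursors c1@3 c2@7 c3@10, authorship ..........
After op 2 (move_right): buffer="gvxolilkrk" (len 10), cursors c1@4 c2@8 c3@10, authorship ..........
After op 3 (insert('w')): buffer="gvxowlilkwrkw" (len 13), cursors c1@5 c2@10 c3@13, authorship ....1....2..3
After op 4 (delete): buffer="gvxolilkrk" (len 10), cursors c1@4 c2@8 c3@10, authorship ..........
After op 5 (insert('k')): buffer="gvxoklilkkrkk" (len 13), cursors c1@5 c2@10 c3@13, authorship ....1....2..3
After op 6 (insert('z')): buffer="gvxokzlilkkzrkkz" (len 16), cursors c1@6 c2@12 c3@16, authorship ....11....22..33

Answer: 6 12 16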